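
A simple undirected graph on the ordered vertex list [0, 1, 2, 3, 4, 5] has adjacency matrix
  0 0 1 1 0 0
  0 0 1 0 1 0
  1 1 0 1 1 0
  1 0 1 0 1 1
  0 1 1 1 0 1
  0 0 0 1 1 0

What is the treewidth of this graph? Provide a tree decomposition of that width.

The largest bag has 3 vertices, giving width 2; this decomposition certifies tw(G) ≤ 2. Conversely, {1, 2, 4} is a clique of size 3, and the vertices of any clique must share a bag in every tree decomposition; so some bag has ≥ 3 vertices and tw(G) ≥ 2. The upper and lower bounds meet at 2, so that is the treewidth.

Treewidth 2.
Bags: B1 = {2, 3, 4}  B2 = {0, 2, 3}  B3 = {3, 4, 5}  B4 = {1, 2, 4}
Tree: B1–B2, B1–B3, B1–B4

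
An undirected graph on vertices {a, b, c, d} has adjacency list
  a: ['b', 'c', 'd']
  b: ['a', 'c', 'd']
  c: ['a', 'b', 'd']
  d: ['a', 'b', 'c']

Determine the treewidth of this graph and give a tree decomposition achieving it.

Treewidth 3.
One optimal decomposition is:
Bags: B1 = {a, b, c, d}
Tree: (single bag)

A single bag containing all 4 vertices is trivially a valid decomposition of width 3. On the other hand G contains the 4-clique {a, b, c, d}. A clique must lie in a single bag of any decomposition, so no decomposition can have width below 3. Therefore the treewidth is 3.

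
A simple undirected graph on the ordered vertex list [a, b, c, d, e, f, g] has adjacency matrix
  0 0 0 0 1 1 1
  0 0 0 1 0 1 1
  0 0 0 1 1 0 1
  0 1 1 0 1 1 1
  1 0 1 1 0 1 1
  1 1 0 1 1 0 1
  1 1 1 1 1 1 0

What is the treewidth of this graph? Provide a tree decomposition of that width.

Treewidth 3.
One such decomposition:
Bags: B1 = {c, d, e, g}  B2 = {d, e, f, g}  B3 = {b, d, f, g}  B4 = {a, e, f, g}
Tree: B1–B2, B2–B3, B2–B4

Each bag holds 4 vertices, so the decomposition has width 3, which upper-bounds the treewidth. On the other hand G contains the 4-clique {c, d, e, g}. A clique must lie in a single bag of any decomposition, so no decomposition can have width below 3. The upper and lower bounds meet at 3, so that is the treewidth.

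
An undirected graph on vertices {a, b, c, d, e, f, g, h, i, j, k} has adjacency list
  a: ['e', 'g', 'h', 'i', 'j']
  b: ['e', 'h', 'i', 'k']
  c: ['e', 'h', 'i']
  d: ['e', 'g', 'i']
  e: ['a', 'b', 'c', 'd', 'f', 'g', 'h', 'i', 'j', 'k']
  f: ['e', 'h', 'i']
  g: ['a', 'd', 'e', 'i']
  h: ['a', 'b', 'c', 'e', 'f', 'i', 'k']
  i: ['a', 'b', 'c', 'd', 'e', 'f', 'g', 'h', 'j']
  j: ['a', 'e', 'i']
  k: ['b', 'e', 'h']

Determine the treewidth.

A width-3 tree decomposition is:
Bags: B1 = {a, e, g, i}  B2 = {a, e, h, i}  B3 = {c, e, h, i}  B4 = {d, e, g, i}  B5 = {b, e, h, i}  B6 = {e, f, h, i}  B7 = {b, e, h, k}  B8 = {a, e, i, j}
Tree: B1–B2, B2–B3, B1–B4, B2–B5, B2–B6, B5–B7, B1–B8
Each bag holds 4 vertices, so the decomposition has width 3, which upper-bounds the treewidth. Conversely, {b, e, h, k} is a clique of size 4, and the vertices of any clique must share a bag in every tree decomposition; so some bag has ≥ 4 vertices and tw(G) ≥ 3. The upper and lower bounds meet at 3, so that is the treewidth.

3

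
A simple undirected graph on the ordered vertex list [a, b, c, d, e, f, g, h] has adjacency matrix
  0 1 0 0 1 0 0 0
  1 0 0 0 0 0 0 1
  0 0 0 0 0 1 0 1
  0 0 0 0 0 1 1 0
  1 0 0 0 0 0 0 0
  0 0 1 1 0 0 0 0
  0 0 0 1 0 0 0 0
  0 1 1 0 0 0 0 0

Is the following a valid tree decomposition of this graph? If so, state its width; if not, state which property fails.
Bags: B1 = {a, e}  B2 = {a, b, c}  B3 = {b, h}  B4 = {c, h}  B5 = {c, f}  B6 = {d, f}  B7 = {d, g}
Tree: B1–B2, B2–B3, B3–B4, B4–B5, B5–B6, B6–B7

No — bags containing vertex c are not connected in the tree.

A tree decomposition must satisfy three properties: every vertex lies in some bag; for every edge, both endpoints lie together in some bag; and for every vertex, the bags containing it form a connected subtree. Here bags containing vertex c are not connected in the tree, so the decomposition is invalid.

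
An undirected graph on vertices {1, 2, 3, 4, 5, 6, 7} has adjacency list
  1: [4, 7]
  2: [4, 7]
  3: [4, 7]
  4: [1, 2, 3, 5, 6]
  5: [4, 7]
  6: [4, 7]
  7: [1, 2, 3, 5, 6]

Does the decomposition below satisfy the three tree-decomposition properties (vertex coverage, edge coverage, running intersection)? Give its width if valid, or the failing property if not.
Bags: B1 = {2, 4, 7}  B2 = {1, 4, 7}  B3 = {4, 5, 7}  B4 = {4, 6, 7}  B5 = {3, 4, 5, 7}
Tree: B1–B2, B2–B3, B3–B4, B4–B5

No — bags containing vertex 5 are not connected in the tree.

A tree decomposition must satisfy three properties: every vertex lies in some bag; for every edge, both endpoints lie together in some bag; and for every vertex, the bags containing it form a connected subtree. Here bags containing vertex 5 are not connected in the tree, so the decomposition is invalid.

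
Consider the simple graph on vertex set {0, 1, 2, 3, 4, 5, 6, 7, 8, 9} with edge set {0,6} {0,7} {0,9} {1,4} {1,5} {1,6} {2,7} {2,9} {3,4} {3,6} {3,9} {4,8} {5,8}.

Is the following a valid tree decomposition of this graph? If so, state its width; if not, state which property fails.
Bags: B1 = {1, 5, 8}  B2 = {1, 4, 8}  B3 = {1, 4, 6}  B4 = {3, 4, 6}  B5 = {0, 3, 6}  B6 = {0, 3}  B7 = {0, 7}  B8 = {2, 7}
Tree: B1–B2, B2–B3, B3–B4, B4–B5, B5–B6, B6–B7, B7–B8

No — vertex 9 appears in no bag.

A tree decomposition must satisfy three properties: every vertex lies in some bag; for every edge, both endpoints lie together in some bag; and for every vertex, the bags containing it form a connected subtree. Here vertex 9 appears in no bag, so the decomposition is invalid.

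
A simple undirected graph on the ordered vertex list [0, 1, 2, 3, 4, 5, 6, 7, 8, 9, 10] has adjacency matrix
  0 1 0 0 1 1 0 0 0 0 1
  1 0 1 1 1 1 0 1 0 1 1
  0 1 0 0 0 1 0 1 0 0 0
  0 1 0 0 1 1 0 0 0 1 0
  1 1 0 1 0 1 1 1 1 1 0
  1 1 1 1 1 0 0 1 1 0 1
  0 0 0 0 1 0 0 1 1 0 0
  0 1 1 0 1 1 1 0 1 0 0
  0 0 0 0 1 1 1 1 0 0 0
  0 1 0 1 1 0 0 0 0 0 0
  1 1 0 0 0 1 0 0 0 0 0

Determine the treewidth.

3

A width-3 tree decomposition is:
Bags: B1 = {4, 5, 7, 8}  B2 = {4, 6, 7, 8}  B3 = {1, 4, 5, 7}  B4 = {0, 1, 4, 5}  B5 = {1, 2, 5, 7}  B6 = {1, 3, 4, 5}  B7 = {1, 3, 4, 9}  B8 = {0, 1, 5, 10}
Tree: B1–B2, B1–B3, B3–B4, B3–B5, B3–B6, B6–B7, B4–B8
Each bag holds 4 vertices, so the decomposition has width 3, which upper-bounds the treewidth. Conversely, {4, 5, 7, 8} is a clique of size 4, and the vertices of any clique must share a bag in every tree decomposition; so some bag has ≥ 4 vertices and tw(G) ≥ 3. Therefore the treewidth is 3.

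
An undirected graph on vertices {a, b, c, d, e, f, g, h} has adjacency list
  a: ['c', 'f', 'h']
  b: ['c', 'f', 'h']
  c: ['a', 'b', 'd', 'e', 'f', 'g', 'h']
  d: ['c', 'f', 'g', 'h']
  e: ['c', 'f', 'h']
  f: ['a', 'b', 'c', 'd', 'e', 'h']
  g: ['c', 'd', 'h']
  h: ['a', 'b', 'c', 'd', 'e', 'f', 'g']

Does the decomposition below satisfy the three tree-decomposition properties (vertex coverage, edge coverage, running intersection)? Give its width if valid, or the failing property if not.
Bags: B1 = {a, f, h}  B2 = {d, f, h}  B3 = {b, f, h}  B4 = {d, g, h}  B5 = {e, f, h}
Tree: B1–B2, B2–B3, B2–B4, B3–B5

A tree decomposition must satisfy three properties: every vertex lies in some bag; for every edge, both endpoints lie together in some bag; and for every vertex, the bags containing it form a connected subtree. Here vertex c appears in no bag, so the decomposition is invalid.

No — vertex c appears in no bag.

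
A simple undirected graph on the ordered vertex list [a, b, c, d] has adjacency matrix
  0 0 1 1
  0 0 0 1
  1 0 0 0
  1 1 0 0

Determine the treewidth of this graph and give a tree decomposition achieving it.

Treewidth 1.
One such decomposition:
Bags: B1 = {a, d}  B2 = {a, c}  B3 = {b, d}
Tree: B1–B2, B1–B3

Each bag holds 2 vertices, so the decomposition has width 1, which upper-bounds the treewidth. Since G has at least one edge (e.g. a–d), it is not an edgeless graph, so tw(G) ≥ 1. The upper and lower bounds meet at 1, so that is the treewidth.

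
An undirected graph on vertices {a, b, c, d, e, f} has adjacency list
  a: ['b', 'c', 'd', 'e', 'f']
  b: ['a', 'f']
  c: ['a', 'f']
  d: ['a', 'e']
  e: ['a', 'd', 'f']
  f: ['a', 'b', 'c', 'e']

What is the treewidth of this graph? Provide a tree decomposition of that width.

Each bag holds 3 vertices, so the decomposition has width 2, which upper-bounds the treewidth. For the lower bound, the 3 vertices {a, d, e} are pairwise adjacent, and any tree decomposition puts a clique entirely inside one bag — forcing width ≥ 2. Therefore the treewidth is 2.

Treewidth 2.
Bags: B1 = {a, e, f}  B2 = {a, c, f}  B3 = {a, d, e}  B4 = {a, b, f}
Tree: B1–B2, B1–B3, B2–B4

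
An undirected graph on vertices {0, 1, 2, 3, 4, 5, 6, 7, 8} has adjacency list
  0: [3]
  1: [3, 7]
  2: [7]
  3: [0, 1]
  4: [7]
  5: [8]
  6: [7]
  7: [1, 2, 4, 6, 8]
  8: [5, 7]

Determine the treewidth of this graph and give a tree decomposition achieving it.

Treewidth 1.
One optimal decomposition is:
Bags: B1 = {1, 3}  B2 = {1, 7}  B3 = {7, 8}  B4 = {2, 7}  B5 = {6, 7}  B6 = {5, 8}  B7 = {0, 3}  B8 = {4, 7}
Tree: B1–B2, B2–B3, B2–B4, B4–B5, B3–B6, B1–B7, B3–B8

The largest bag has 2 vertices, giving width 1; this decomposition certifies tw(G) ≤ 1. Since G has at least one edge (e.g. 1–3), it is not an edgeless graph, so tw(G) ≥ 1. The upper and lower bounds meet at 1, so that is the treewidth.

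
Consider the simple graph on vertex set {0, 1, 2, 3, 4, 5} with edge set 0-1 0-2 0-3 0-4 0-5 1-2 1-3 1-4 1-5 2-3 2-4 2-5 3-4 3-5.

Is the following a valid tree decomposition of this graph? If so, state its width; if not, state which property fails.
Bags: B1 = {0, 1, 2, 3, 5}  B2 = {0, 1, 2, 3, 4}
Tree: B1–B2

Vertex coverage: the bags together contain {0, 1, 2, 3, 4, 5}, the full vertex set. Edge coverage: each edge of G has both endpoints in at least one bag. Running intersection: for every vertex, the bags containing it form a connected subtree. All three properties hold, so this is a valid tree decomposition of width max|bag| − 1 = 4, and hence tw(G) ≤ 4.

Yes; width 4.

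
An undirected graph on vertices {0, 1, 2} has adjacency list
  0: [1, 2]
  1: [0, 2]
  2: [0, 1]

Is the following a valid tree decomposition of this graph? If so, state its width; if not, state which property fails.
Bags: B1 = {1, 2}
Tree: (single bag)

No — vertex 0 appears in no bag.

A tree decomposition must satisfy three properties: every vertex lies in some bag; for every edge, both endpoints lie together in some bag; and for every vertex, the bags containing it form a connected subtree. Here vertex 0 appears in no bag, so the decomposition is invalid.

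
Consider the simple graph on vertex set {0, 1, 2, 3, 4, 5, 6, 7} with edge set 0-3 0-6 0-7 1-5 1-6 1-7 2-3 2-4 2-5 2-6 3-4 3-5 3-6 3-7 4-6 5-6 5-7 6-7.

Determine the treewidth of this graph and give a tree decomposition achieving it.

The largest bag has 4 vertices, giving width 3; this decomposition certifies tw(G) ≤ 3. For the lower bound, the 4 vertices {1, 5, 6, 7} are pairwise adjacent, and any tree decomposition puts a clique entirely inside one bag — forcing width ≥ 3. Hence tw(G) = 3 exactly.

Treewidth 3.
One such decomposition:
Bags: B1 = {3, 5, 6, 7}  B2 = {1, 5, 6, 7}  B3 = {2, 3, 5, 6}  B4 = {0, 3, 6, 7}  B5 = {2, 3, 4, 6}
Tree: B1–B2, B1–B3, B1–B4, B3–B5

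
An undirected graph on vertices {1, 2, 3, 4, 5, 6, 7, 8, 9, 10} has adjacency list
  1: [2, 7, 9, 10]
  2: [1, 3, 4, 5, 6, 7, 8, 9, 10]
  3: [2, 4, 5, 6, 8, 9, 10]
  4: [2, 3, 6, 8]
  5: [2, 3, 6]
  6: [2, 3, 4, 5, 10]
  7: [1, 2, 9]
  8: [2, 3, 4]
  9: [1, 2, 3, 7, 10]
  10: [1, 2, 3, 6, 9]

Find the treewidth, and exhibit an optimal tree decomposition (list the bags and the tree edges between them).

Each bag holds 4 vertices, so the decomposition has width 3, which upper-bounds the treewidth. For the lower bound, the 4 vertices {1, 2, 9, 10} are pairwise adjacent, and any tree decomposition puts a clique entirely inside one bag — forcing width ≥ 3. Combining the bounds, tw(G) = 3.

Treewidth 3.
One such decomposition:
Bags: B1 = {2, 3, 6, 10}  B2 = {2, 3, 9, 10}  B3 = {2, 3, 5, 6}  B4 = {2, 3, 4, 6}  B5 = {1, 2, 9, 10}  B6 = {1, 2, 7, 9}  B7 = {2, 3, 4, 8}
Tree: B1–B2, B1–B3, B1–B4, B2–B5, B5–B6, B4–B7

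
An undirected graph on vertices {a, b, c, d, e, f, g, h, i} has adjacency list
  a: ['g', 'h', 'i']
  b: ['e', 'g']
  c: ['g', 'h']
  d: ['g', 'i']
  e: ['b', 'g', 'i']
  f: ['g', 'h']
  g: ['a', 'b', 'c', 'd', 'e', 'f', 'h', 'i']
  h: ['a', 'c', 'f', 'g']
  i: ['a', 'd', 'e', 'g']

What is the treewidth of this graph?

2

A width-2 tree decomposition is:
Bags: B1 = {e, g, i}  B2 = {a, g, i}  B3 = {a, g, h}  B4 = {b, e, g}  B5 = {f, g, h}  B6 = {c, g, h}  B7 = {d, g, i}
Tree: B1–B2, B2–B3, B1–B4, B3–B5, B5–B6, B1–B7
The largest bag has 3 vertices, giving width 2; this decomposition certifies tw(G) ≤ 2. Conversely, {d, g, i} is a clique of size 3, and the vertices of any clique must share a bag in every tree decomposition; so some bag has ≥ 3 vertices and tw(G) ≥ 2. Hence tw(G) = 2 exactly.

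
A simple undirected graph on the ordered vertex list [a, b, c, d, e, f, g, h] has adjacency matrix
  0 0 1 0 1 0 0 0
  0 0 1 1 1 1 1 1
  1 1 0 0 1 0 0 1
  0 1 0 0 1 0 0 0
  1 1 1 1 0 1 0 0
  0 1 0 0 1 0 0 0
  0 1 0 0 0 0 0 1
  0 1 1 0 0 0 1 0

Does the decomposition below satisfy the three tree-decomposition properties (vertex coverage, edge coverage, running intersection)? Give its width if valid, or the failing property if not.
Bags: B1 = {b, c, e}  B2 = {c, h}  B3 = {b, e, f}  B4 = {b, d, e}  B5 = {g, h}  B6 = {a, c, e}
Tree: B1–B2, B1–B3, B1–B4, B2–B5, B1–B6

A tree decomposition must satisfy three properties: every vertex lies in some bag; for every edge, both endpoints lie together in some bag; and for every vertex, the bags containing it form a connected subtree. Here edge (b,h) lies in no bag, so the decomposition is invalid.

No — edge (b,h) lies in no bag.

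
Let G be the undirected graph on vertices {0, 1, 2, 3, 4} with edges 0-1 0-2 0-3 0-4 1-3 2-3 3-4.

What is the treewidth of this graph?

2

A width-2 tree decomposition is:
Bags: B1 = {0, 1, 3}  B2 = {0, 3, 4}  B3 = {0, 2, 3}
Tree: B1–B2, B2–B3
Each bag holds 3 vertices, so the decomposition has width 2, which upper-bounds the treewidth. For the lower bound, the 3 vertices {0, 1, 3} are pairwise adjacent, and any tree decomposition puts a clique entirely inside one bag — forcing width ≥ 2. Combining the bounds, tw(G) = 2.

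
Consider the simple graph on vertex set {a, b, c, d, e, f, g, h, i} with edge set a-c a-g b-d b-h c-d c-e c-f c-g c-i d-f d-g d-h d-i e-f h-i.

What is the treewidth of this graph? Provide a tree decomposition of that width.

Treewidth 2.
Bags: B1 = {c, d, i}  B2 = {c, d, f}  B3 = {d, h, i}  B4 = {b, d, h}  B5 = {c, d, g}  B6 = {a, c, g}  B7 = {c, e, f}
Tree: B1–B2, B1–B3, B3–B4, B2–B5, B5–B6, B2–B7

The largest bag has 3 vertices, giving width 2; this decomposition certifies tw(G) ≤ 2. On the other hand G contains the 3-clique {b, d, h}. A clique must lie in a single bag of any decomposition, so no decomposition can have width below 2. The upper and lower bounds meet at 2, so that is the treewidth.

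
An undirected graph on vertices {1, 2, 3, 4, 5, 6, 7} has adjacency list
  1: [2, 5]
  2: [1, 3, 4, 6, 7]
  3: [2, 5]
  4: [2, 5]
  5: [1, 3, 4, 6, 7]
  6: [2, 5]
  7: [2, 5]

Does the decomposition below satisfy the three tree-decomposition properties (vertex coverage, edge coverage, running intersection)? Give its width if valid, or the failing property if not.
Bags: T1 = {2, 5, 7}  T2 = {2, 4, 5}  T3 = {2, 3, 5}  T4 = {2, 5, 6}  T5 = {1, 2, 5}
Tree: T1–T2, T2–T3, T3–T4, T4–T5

Vertex coverage: the bags together contain {1, 2, 3, 4, 5, 6, 7}, the full vertex set. Edge coverage: each edge of G has both endpoints in at least one bag. Running intersection: for every vertex, the bags containing it form a connected subtree. All three properties hold, so this is a valid tree decomposition of width max|bag| − 1 = 2, and hence tw(G) ≤ 2.

Yes; width 2.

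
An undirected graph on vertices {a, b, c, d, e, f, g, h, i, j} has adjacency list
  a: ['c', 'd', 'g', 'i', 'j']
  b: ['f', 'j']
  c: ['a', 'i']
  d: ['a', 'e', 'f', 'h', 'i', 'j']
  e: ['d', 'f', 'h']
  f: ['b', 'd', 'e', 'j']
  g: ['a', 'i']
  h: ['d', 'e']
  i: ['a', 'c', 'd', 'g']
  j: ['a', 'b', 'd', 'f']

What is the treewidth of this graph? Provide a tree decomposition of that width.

The largest bag has 3 vertices, giving width 2; this decomposition certifies tw(G) ≤ 2. Conversely, {a, d, j} is a clique of size 3, and the vertices of any clique must share a bag in every tree decomposition; so some bag has ≥ 3 vertices and tw(G) ≥ 2. Hence tw(G) = 2 exactly.

Treewidth 2.
One optimal decomposition is:
Bags: B1 = {a, c, i}  B2 = {a, g, i}  B3 = {a, d, i}  B4 = {a, d, j}  B5 = {d, f, j}  B6 = {b, f, j}  B7 = {d, e, f}  B8 = {d, e, h}
Tree: B1–B2, B1–B3, B3–B4, B4–B5, B5–B6, B5–B7, B7–B8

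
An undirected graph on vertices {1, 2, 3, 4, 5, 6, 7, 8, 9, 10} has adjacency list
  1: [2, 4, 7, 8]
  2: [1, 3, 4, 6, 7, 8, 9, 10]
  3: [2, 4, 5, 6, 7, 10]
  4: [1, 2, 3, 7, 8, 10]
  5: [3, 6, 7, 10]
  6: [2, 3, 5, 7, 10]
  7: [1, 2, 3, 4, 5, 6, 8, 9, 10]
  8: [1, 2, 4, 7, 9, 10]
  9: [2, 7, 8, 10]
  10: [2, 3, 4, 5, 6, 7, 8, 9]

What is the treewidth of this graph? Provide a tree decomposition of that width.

Treewidth 4.
One optimal decomposition is:
Bags: B1 = {1, 2, 4, 7, 8}  B2 = {2, 4, 7, 8, 10}  B3 = {2, 7, 8, 9, 10}  B4 = {2, 3, 4, 7, 10}  B5 = {2, 3, 6, 7, 10}  B6 = {3, 5, 6, 7, 10}
Tree: B1–B2, B2–B3, B2–B4, B4–B5, B5–B6

The largest bag has 5 vertices, giving width 4; this decomposition certifies tw(G) ≤ 4. Conversely, {1, 2, 4, 7, 8} is a clique of size 5, and the vertices of any clique must share a bag in every tree decomposition; so some bag has ≥ 5 vertices and tw(G) ≥ 4. Therefore the treewidth is 4.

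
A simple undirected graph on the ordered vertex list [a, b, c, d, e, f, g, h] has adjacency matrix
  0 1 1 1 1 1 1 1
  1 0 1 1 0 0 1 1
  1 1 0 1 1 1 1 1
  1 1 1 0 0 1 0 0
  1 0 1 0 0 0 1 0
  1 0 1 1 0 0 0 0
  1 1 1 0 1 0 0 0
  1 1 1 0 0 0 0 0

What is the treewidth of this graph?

3

A width-3 tree decomposition is:
Bags: B1 = {a, c, e, g}  B2 = {a, b, c, g}  B3 = {a, b, c, h}  B4 = {a, b, c, d}  B5 = {a, c, d, f}
Tree: B1–B2, B2–B3, B2–B4, B4–B5
The largest bag has 4 vertices, giving width 3; this decomposition certifies tw(G) ≤ 3. Conversely, {a, c, e, g} is a clique of size 4, and the vertices of any clique must share a bag in every tree decomposition; so some bag has ≥ 4 vertices and tw(G) ≥ 3. Therefore the treewidth is 3.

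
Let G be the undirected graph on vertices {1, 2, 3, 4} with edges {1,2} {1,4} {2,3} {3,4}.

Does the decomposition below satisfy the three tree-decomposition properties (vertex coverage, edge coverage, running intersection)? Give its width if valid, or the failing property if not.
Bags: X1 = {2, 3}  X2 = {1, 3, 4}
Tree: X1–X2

No — edge (1,2) lies in no bag.

A tree decomposition must satisfy three properties: every vertex lies in some bag; for every edge, both endpoints lie together in some bag; and for every vertex, the bags containing it form a connected subtree. Here edge (1,2) lies in no bag, so the decomposition is invalid.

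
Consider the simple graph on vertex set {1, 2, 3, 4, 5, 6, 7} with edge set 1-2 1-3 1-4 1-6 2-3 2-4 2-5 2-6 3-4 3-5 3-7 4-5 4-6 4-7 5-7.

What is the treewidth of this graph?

A width-3 tree decomposition is:
Bags: B1 = {1, 2, 3, 4}  B2 = {1, 2, 4, 6}  B3 = {2, 3, 4, 5}  B4 = {3, 4, 5, 7}
Tree: B1–B2, B1–B3, B3–B4
Each bag holds 4 vertices, so the decomposition has width 3, which upper-bounds the treewidth. For the lower bound, the 4 vertices {1, 2, 3, 4} are pairwise adjacent, and any tree decomposition puts a clique entirely inside one bag — forcing width ≥ 3. The upper and lower bounds meet at 3, so that is the treewidth.

3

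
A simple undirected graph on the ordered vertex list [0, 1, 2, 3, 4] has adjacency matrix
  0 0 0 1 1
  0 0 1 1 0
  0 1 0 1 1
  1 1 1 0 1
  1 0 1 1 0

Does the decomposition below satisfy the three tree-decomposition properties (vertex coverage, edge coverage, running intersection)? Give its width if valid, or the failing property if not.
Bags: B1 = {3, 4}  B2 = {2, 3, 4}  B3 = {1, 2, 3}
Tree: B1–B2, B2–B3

A tree decomposition must satisfy three properties: every vertex lies in some bag; for every edge, both endpoints lie together in some bag; and for every vertex, the bags containing it form a connected subtree. Here vertex 0 appears in no bag, so the decomposition is invalid.

No — vertex 0 appears in no bag.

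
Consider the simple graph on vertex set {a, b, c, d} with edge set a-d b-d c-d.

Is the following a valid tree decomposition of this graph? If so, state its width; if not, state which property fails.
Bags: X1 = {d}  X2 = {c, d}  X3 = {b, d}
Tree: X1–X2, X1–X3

A tree decomposition must satisfy three properties: every vertex lies in some bag; for every edge, both endpoints lie together in some bag; and for every vertex, the bags containing it form a connected subtree. Here vertex a appears in no bag, so the decomposition is invalid.

No — vertex a appears in no bag.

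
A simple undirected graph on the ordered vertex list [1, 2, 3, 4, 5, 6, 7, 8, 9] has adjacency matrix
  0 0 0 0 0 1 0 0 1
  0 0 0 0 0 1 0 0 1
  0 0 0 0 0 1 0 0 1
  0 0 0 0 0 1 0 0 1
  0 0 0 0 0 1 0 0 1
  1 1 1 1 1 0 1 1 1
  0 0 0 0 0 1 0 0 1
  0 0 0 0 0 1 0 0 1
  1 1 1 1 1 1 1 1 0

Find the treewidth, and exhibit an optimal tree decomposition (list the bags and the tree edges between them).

Each bag holds 3 vertices, so the decomposition has width 2, which upper-bounds the treewidth. Conversely, {1, 6, 9} is a clique of size 3, and the vertices of any clique must share a bag in every tree decomposition; so some bag has ≥ 3 vertices and tw(G) ≥ 2. Combining the bounds, tw(G) = 2.

Treewidth 2.
Bags: B1 = {3, 6, 9}  B2 = {6, 8, 9}  B3 = {5, 6, 9}  B4 = {6, 7, 9}  B5 = {2, 6, 9}  B6 = {1, 6, 9}  B7 = {4, 6, 9}
Tree: B1–B2, B1–B3, B2–B4, B4–B5, B3–B6, B1–B7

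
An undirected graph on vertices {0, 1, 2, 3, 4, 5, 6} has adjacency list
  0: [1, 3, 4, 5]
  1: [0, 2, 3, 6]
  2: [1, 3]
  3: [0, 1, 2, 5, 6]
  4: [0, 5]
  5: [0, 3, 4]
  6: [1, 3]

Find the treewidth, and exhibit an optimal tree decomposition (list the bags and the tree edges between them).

Treewidth 2.
One such decomposition:
Bags: B1 = {1, 3, 6}  B2 = {0, 1, 3}  B3 = {0, 3, 5}  B4 = {0, 4, 5}  B5 = {1, 2, 3}
Tree: B1–B2, B2–B3, B3–B4, B1–B5

The largest bag has 3 vertices, giving width 2; this decomposition certifies tw(G) ≤ 2. Conversely, {0, 1, 3} is a clique of size 3, and the vertices of any clique must share a bag in every tree decomposition; so some bag has ≥ 3 vertices and tw(G) ≥ 2. Combining the bounds, tw(G) = 2.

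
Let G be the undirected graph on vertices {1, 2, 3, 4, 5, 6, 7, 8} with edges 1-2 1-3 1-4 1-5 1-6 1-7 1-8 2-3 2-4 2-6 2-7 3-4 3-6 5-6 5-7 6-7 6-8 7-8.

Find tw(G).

3

A width-3 tree decomposition is:
Bags: B1 = {1, 2, 6, 7}  B2 = {1, 2, 3, 6}  B3 = {1, 6, 7, 8}  B4 = {1, 5, 6, 7}  B5 = {1, 2, 3, 4}
Tree: B1–B2, B1–B3, B3–B4, B2–B5
Every bag has size at most 4, so the width is 4 − 1 = 3 and tw(G) ≤ 3. On the other hand G contains the 4-clique {1, 2, 3, 4}. A clique must lie in a single bag of any decomposition, so no decomposition can have width below 3. Hence tw(G) = 3 exactly.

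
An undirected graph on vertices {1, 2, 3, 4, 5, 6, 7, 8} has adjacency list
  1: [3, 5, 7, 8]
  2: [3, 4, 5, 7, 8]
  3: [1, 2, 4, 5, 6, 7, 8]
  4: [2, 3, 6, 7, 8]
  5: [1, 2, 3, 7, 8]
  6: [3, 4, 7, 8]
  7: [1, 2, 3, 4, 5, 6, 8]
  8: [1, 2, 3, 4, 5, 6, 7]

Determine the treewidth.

A width-4 tree decomposition is:
Bags: B1 = {2, 3, 4, 7, 8}  B2 = {3, 4, 6, 7, 8}  B3 = {2, 3, 5, 7, 8}  B4 = {1, 3, 5, 7, 8}
Tree: B1–B2, B1–B3, B3–B4
Each bag holds 5 vertices, so the decomposition has width 4, which upper-bounds the treewidth. On the other hand G contains the 5-clique {1, 3, 5, 7, 8}. A clique must lie in a single bag of any decomposition, so no decomposition can have width below 4. Therefore the treewidth is 4.

4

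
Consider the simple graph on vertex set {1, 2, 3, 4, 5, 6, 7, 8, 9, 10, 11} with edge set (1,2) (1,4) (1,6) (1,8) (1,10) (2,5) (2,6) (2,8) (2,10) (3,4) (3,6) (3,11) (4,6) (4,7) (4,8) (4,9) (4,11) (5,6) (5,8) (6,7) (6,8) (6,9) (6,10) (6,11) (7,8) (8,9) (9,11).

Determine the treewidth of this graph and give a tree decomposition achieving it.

Treewidth 3.
One such decomposition:
Bags: B1 = {1, 4, 6, 8}  B2 = {4, 6, 7, 8}  B3 = {4, 6, 8, 9}  B4 = {4, 6, 9, 11}  B5 = {3, 4, 6, 11}  B6 = {1, 2, 6, 8}  B7 = {2, 5, 6, 8}  B8 = {1, 2, 6, 10}
Tree: B1–B2, B2–B3, B3–B4, B4–B5, B1–B6, B6–B7, B6–B8

Each bag holds 4 vertices, so the decomposition has width 3, which upper-bounds the treewidth. For the lower bound, the 4 vertices {1, 2, 6, 8} are pairwise adjacent, and any tree decomposition puts a clique entirely inside one bag — forcing width ≥ 3. Combining the bounds, tw(G) = 3.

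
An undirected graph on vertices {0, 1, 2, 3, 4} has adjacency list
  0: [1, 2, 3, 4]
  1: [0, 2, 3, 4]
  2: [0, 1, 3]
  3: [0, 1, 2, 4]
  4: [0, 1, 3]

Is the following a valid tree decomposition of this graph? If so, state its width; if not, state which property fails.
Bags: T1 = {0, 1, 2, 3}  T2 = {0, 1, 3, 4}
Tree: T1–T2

Vertex coverage: the bags together contain {0, 1, 2, 3, 4}, the full vertex set. Edge coverage: each edge of G has both endpoints in at least one bag. Running intersection: for every vertex, the bags containing it form a connected subtree. All three properties hold, so this is a valid tree decomposition of width max|bag| − 1 = 3, and hence tw(G) ≤ 3.

Yes; width 3.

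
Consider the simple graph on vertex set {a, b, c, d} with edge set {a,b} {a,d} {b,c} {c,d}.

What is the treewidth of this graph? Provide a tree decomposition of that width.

The largest bag has 3 vertices, giving width 2; this decomposition certifies tw(G) ≤ 2. Since b–c–d–a–b is a cycle in G, G is not acyclic. Forests are exactly the graphs of treewidth ≤ 1, so tw(G) ≥ 2. Therefore the treewidth is 2.

Treewidth 2.
Bags: B1 = {b, c, d}  B2 = {a, b, d}
Tree: B1–B2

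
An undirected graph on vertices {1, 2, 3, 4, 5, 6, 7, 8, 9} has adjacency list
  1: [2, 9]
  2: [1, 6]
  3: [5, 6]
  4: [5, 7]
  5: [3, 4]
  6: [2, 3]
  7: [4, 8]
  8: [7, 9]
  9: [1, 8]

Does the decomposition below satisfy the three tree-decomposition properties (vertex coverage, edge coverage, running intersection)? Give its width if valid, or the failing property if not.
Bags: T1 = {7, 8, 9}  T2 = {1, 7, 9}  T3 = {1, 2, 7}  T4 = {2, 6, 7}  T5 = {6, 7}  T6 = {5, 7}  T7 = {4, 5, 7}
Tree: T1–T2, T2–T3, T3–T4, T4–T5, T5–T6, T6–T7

No — vertex 3 appears in no bag.

A tree decomposition must satisfy three properties: every vertex lies in some bag; for every edge, both endpoints lie together in some bag; and for every vertex, the bags containing it form a connected subtree. Here vertex 3 appears in no bag, so the decomposition is invalid.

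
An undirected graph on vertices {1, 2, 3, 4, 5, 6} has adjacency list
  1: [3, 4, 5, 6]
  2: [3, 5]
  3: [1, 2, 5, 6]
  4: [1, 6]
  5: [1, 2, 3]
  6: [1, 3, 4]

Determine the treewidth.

2

A width-2 tree decomposition is:
Bags: B1 = {1, 3, 5}  B2 = {1, 3, 6}  B3 = {2, 3, 5}  B4 = {1, 4, 6}
Tree: B1–B2, B1–B3, B2–B4
The largest bag has 3 vertices, giving width 2; this decomposition certifies tw(G) ≤ 2. For the lower bound, the 3 vertices {1, 3, 5} are pairwise adjacent, and any tree decomposition puts a clique entirely inside one bag — forcing width ≥ 2. The upper and lower bounds meet at 2, so that is the treewidth.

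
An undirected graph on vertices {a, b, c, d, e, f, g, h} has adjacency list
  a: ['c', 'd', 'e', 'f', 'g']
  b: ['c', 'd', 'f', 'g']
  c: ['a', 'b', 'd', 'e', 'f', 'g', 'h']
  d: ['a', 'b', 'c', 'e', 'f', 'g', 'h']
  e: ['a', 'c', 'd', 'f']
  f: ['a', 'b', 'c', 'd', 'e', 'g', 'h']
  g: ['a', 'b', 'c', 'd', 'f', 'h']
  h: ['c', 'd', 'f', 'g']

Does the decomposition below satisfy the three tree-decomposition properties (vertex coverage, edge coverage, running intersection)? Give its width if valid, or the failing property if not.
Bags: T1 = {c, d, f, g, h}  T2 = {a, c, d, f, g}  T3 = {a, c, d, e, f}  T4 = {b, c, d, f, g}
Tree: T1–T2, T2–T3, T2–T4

Yes; width 4.

Every vertex of G appears in some bag (union = {a, b, c, d, e, f, g, h}); every edge is covered by a bag; and for each vertex v the set of bags containing v is connected in the bag tree. The decomposition is therefore valid. The largest bag has 5 vertices, so the width is 4.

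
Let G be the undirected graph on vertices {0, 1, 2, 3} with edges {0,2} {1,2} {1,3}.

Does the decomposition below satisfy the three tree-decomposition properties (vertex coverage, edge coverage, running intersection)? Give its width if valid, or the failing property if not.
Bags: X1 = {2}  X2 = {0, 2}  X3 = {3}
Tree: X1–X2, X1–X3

No — vertex 1 appears in no bag.

A tree decomposition must satisfy three properties: every vertex lies in some bag; for every edge, both endpoints lie together in some bag; and for every vertex, the bags containing it form a connected subtree. Here vertex 1 appears in no bag, so the decomposition is invalid.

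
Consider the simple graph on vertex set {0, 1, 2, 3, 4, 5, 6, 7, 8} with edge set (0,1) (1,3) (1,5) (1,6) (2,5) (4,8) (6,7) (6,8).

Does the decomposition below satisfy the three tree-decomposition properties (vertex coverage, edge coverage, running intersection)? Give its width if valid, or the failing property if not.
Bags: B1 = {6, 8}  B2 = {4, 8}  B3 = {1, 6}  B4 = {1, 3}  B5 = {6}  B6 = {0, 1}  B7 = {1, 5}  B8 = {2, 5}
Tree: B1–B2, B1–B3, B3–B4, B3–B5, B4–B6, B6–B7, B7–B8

A tree decomposition must satisfy three properties: every vertex lies in some bag; for every edge, both endpoints lie together in some bag; and for every vertex, the bags containing it form a connected subtree. Here vertex 7 appears in no bag, so the decomposition is invalid.

No — vertex 7 appears in no bag.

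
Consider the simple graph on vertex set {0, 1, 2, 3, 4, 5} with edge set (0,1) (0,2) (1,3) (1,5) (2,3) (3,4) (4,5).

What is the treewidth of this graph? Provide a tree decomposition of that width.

The largest bag has 3 vertices, giving width 2; this decomposition certifies tw(G) ≤ 2. For the lower bound, G contains the cycle 0–2–3–1–0, so G is not a forest; only forests have treewidth ≤ 1, hence tw(G) ≥ 2. Therefore the treewidth is 2.

Treewidth 2.
Bags: B1 = {0, 1, 2}  B2 = {1, 2, 3}  B3 = {1, 3, 5}  B4 = {3, 4, 5}
Tree: B1–B2, B2–B3, B3–B4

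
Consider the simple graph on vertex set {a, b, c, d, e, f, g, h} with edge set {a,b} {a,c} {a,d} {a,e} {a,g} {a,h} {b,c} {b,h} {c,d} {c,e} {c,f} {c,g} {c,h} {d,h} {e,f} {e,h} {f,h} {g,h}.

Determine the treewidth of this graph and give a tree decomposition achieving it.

Each bag holds 4 vertices, so the decomposition has width 3, which upper-bounds the treewidth. For the lower bound, the 4 vertices {a, c, d, h} are pairwise adjacent, and any tree decomposition puts a clique entirely inside one bag — forcing width ≥ 3. Therefore the treewidth is 3.

Treewidth 3.
Bags: B1 = {a, c, e, h}  B2 = {c, e, f, h}  B3 = {a, c, g, h}  B4 = {a, b, c, h}  B5 = {a, c, d, h}
Tree: B1–B2, B1–B3, B1–B4, B1–B5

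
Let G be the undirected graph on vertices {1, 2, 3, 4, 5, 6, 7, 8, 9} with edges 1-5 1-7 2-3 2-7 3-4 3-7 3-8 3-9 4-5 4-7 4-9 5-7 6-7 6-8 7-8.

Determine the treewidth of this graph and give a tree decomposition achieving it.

Treewidth 2.
Bags: B1 = {4, 5, 7}  B2 = {3, 4, 7}  B3 = {2, 3, 7}  B4 = {3, 7, 8}  B5 = {1, 5, 7}  B6 = {6, 7, 8}  B7 = {3, 4, 9}
Tree: B1–B2, B2–B3, B3–B4, B1–B5, B4–B6, B2–B7

Every bag has size at most 3, so the width is 3 − 1 = 2 and tw(G) ≤ 2. On the other hand G contains the 3-clique {3, 4, 9}. A clique must lie in a single bag of any decomposition, so no decomposition can have width below 2. Hence tw(G) = 2 exactly.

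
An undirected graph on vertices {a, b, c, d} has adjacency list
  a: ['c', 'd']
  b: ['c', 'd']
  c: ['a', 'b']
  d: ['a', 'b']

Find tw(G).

2

A width-2 tree decomposition is:
Bags: B1 = {a, c, d}  B2 = {b, c, d}
Tree: B1–B2
The largest bag has 3 vertices, giving width 2; this decomposition certifies tw(G) ≤ 2. Since d–a–c–b–d is a cycle in G, G is not acyclic. Forests are exactly the graphs of treewidth ≤ 1, so tw(G) ≥ 2. The upper and lower bounds meet at 2, so that is the treewidth.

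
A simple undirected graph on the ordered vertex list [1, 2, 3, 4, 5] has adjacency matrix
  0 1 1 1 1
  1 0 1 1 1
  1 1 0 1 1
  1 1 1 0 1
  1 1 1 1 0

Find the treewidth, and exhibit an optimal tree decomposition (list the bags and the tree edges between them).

With just one bag of size 5, the width is 5 − 1 = 4, so tw(G) ≤ 4. On the other hand G contains the 5-clique {1, 2, 3, 4, 5}. A clique must lie in a single bag of any decomposition, so no decomposition can have width below 4. The upper and lower bounds meet at 4, so that is the treewidth.

Treewidth 4.
One optimal decomposition is:
Bags: B1 = {1, 2, 3, 4, 5}
Tree: (single bag)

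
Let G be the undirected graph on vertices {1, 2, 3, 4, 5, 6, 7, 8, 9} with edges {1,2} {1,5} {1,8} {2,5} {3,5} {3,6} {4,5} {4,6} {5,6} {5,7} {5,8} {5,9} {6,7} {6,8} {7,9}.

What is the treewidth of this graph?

2

A width-2 tree decomposition is:
Bags: B1 = {5, 6, 7}  B2 = {5, 6, 8}  B3 = {1, 5, 8}  B4 = {5, 7, 9}  B5 = {3, 5, 6}  B6 = {1, 2, 5}  B7 = {4, 5, 6}
Tree: B1–B2, B2–B3, B1–B4, B2–B5, B3–B6, B2–B7
Every bag has size at most 3, so the width is 3 − 1 = 2 and tw(G) ≤ 2. Conversely, {1, 5, 8} is a clique of size 3, and the vertices of any clique must share a bag in every tree decomposition; so some bag has ≥ 3 vertices and tw(G) ≥ 2. The upper and lower bounds meet at 2, so that is the treewidth.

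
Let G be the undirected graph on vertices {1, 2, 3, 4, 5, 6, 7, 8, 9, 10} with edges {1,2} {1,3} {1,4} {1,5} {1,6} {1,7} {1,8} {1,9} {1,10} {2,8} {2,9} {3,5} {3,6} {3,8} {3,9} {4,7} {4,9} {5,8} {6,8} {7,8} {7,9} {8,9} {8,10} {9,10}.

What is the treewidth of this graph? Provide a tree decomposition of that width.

The largest bag has 4 vertices, giving width 3; this decomposition certifies tw(G) ≤ 3. On the other hand G contains the 4-clique {1, 3, 8, 9}. A clique must lie in a single bag of any decomposition, so no decomposition can have width below 3. The upper and lower bounds meet at 3, so that is the treewidth.

Treewidth 3.
One such decomposition:
Bags: B1 = {1, 4, 7, 9}  B2 = {1, 7, 8, 9}  B3 = {1, 2, 8, 9}  B4 = {1, 8, 9, 10}  B5 = {1, 3, 8, 9}  B6 = {1, 3, 6, 8}  B7 = {1, 3, 5, 8}
Tree: B1–B2, B2–B3, B2–B4, B4–B5, B5–B6, B6–B7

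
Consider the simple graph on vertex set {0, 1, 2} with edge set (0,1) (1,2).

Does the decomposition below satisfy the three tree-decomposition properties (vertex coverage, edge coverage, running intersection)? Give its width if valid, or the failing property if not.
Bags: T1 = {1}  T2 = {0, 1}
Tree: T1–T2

A tree decomposition must satisfy three properties: every vertex lies in some bag; for every edge, both endpoints lie together in some bag; and for every vertex, the bags containing it form a connected subtree. Here vertex 2 appears in no bag, so the decomposition is invalid.

No — vertex 2 appears in no bag.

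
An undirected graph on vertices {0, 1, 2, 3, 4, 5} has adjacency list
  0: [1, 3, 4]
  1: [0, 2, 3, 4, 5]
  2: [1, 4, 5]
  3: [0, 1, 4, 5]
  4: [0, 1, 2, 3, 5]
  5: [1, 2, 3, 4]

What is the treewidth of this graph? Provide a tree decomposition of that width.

Treewidth 3.
Bags: B1 = {0, 1, 3, 4}  B2 = {1, 3, 4, 5}  B3 = {1, 2, 4, 5}
Tree: B1–B2, B2–B3

Every bag has size at most 4, so the width is 4 − 1 = 3 and tw(G) ≤ 3. On the other hand G contains the 4-clique {1, 2, 4, 5}. A clique must lie in a single bag of any decomposition, so no decomposition can have width below 3. The upper and lower bounds meet at 3, so that is the treewidth.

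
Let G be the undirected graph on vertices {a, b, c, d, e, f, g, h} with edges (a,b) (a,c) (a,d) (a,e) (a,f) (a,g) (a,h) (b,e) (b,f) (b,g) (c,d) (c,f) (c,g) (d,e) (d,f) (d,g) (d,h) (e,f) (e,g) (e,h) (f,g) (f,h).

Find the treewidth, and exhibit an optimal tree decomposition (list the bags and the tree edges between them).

The largest bag has 5 vertices, giving width 4; this decomposition certifies tw(G) ≤ 4. For the lower bound, the 5 vertices {a, d, e, f, g} are pairwise adjacent, and any tree decomposition puts a clique entirely inside one bag — forcing width ≥ 4. The upper and lower bounds meet at 4, so that is the treewidth.

Treewidth 4.
One such decomposition:
Bags: B1 = {a, d, e, f, g}  B2 = {a, b, e, f, g}  B3 = {a, d, e, f, h}  B4 = {a, c, d, f, g}
Tree: B1–B2, B1–B3, B1–B4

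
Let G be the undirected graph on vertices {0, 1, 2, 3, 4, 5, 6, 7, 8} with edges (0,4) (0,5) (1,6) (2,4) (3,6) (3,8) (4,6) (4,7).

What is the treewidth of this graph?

A width-1 tree decomposition is:
Bags: B1 = {4, 6}  B2 = {1, 6}  B3 = {0, 4}  B4 = {2, 4}  B5 = {0, 5}  B6 = {4, 7}  B7 = {3, 6}  B8 = {3, 8}
Tree: B1–B2, B1–B3, B1–B4, B3–B5, B3–B6, B1–B7, B7–B8
The largest bag has 2 vertices, giving width 1; this decomposition certifies tw(G) ≤ 1. Any graph with an edge has treewidth ≥ 1, and G has the edge 4–6. Combining the bounds, tw(G) = 1.

1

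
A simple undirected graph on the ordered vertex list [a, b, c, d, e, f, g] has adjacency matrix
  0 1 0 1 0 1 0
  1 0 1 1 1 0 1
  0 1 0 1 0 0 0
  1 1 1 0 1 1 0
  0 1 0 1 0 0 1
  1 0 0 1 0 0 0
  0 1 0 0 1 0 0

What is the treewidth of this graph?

2

A width-2 tree decomposition is:
Bags: B1 = {b, d, e}  B2 = {a, b, d}  B3 = {b, e, g}  B4 = {a, d, f}  B5 = {b, c, d}
Tree: B1–B2, B1–B3, B2–B4, B2–B5
The largest bag has 3 vertices, giving width 2; this decomposition certifies tw(G) ≤ 2. Conversely, {a, d, f} is a clique of size 3, and the vertices of any clique must share a bag in every tree decomposition; so some bag has ≥ 3 vertices and tw(G) ≥ 2. Combining the bounds, tw(G) = 2.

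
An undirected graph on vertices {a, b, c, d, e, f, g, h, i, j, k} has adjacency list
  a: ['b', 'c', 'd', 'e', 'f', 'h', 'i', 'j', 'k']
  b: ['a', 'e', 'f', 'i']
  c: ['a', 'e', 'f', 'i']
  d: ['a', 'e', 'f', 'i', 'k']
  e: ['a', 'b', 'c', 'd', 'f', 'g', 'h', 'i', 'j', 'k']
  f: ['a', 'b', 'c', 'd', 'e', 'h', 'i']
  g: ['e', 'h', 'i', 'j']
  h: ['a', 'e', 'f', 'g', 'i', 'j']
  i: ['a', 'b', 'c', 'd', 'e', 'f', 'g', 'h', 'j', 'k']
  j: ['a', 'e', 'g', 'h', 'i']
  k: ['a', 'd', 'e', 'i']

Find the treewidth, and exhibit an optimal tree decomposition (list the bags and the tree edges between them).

The largest bag has 5 vertices, giving width 4; this decomposition certifies tw(G) ≤ 4. Conversely, {e, g, h, i, j} is a clique of size 5, and the vertices of any clique must share a bag in every tree decomposition; so some bag has ≥ 5 vertices and tw(G) ≥ 4. Combining the bounds, tw(G) = 4.

Treewidth 4.
One optimal decomposition is:
Bags: B1 = {a, d, e, f, i}  B2 = {a, e, f, h, i}  B3 = {a, e, h, i, j}  B4 = {a, d, e, i, k}  B5 = {a, b, e, f, i}  B6 = {a, c, e, f, i}  B7 = {e, g, h, i, j}
Tree: B1–B2, B2–B3, B1–B4, B1–B5, B1–B6, B3–B7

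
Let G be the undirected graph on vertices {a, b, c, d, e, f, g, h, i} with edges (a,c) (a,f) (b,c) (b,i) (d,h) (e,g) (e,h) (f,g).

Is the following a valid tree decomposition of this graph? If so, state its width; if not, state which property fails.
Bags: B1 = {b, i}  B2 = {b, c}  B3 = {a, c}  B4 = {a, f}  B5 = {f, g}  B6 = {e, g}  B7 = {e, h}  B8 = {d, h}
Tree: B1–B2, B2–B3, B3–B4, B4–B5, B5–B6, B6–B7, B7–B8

Yes; width 1.

Vertex coverage: the bags together contain {a, b, c, d, e, f, g, h, i}, the full vertex set. Edge coverage: each edge of G has both endpoints in at least one bag. Running intersection: for every vertex, the bags containing it form a connected subtree. All three properties hold, so this is a valid tree decomposition of width max|bag| − 1 = 1, and hence tw(G) ≤ 1.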